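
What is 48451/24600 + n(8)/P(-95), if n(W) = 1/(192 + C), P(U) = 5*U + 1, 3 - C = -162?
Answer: 1366459453/693793800 ≈ 1.9695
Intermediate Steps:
C = 165 (C = 3 - 1*(-162) = 3 + 162 = 165)
P(U) = 1 + 5*U
n(W) = 1/357 (n(W) = 1/(192 + 165) = 1/357)
48451/24600 + n(8)/P(-95) = 48451/24600 + 1/(357*(1 + 5*(-95))) = 48451*(1/24600) + 1/(357*(1 - 475)) = 48451/24600 + (1/357)/(-474) = 48451/24600 + (1/357)*(-1/474) = 48451/24600 - 1/169218 = 1366459453/693793800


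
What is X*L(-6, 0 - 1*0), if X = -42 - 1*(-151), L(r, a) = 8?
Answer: 872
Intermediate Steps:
X = 109 (X = -42 + 151 = 109)
X*L(-6, 0 - 1*0) = 109*8 = 872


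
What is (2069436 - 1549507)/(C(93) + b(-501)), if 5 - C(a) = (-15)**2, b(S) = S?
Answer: -519929/721 ≈ -721.12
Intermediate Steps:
C(a) = -220 (C(a) = 5 - 1*(-15)**2 = 5 - 1*225 = 5 - 225 = -220)
(2069436 - 1549507)/(C(93) + b(-501)) = (2069436 - 1549507)/(-220 - 501) = 519929/(-721) = 519929*(-1/721) = -519929/721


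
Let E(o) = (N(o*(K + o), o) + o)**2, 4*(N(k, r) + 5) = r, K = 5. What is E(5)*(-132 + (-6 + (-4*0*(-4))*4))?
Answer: -1725/8 ≈ -215.63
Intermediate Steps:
N(k, r) = -5 + r/4
E(o) = (-5 + 5*o/4)**2 (E(o) = ((-5 + o/4) + o)**2 = (-5 + 5*o/4)**2)
E(5)*(-132 + (-6 + (-4*0*(-4))*4)) = (25*(-4 + 5)**2/16)*(-132 + (-6 + (-4*0*(-4))*4)) = ((25/16)*1**2)*(-132 + (-6 + (0*(-4))*4)) = ((25/16)*1)*(-132 + (-6 + 0*4)) = 25*(-132 + (-6 + 0))/16 = 25*(-132 - 6)/16 = (25/16)*(-138) = -1725/8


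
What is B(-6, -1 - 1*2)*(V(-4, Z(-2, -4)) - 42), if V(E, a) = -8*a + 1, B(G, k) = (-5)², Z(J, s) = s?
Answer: -225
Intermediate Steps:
B(G, k) = 25
V(E, a) = 1 - 8*a
B(-6, -1 - 1*2)*(V(-4, Z(-2, -4)) - 42) = 25*((1 - 8*(-4)) - 42) = 25*((1 + 32) - 42) = 25*(33 - 42) = 25*(-9) = -225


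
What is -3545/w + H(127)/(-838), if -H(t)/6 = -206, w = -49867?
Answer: -29332451/20894273 ≈ -1.4039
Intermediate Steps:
H(t) = 1236 (H(t) = -6*(-206) = 1236)
-3545/w + H(127)/(-838) = -3545/(-49867) + 1236/(-838) = -3545*(-1/49867) + 1236*(-1/838) = 3545/49867 - 618/419 = -29332451/20894273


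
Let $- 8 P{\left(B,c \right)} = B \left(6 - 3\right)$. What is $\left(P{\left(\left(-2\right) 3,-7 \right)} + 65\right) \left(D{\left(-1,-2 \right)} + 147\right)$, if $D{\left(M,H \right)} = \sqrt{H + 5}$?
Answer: $\frac{39543}{4} + \frac{269 \sqrt{3}}{4} \approx 10002.0$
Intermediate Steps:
$P{\left(B,c \right)} = - \frac{3 B}{8}$ ($P{\left(B,c \right)} = - \frac{B \left(6 - 3\right)}{8} = - \frac{B 3}{8} = - \frac{3 B}{8}$)
$D{\left(M,H \right)} = \sqrt{5 + H}$
$\left(P{\left(\left(-2\right) 3,-7 \right)} + 65\right) \left(D{\left(-1,-2 \right)} + 147\right) = \left(- \frac{3 \left(\left(-2\right) 3\right)}{8} + 65\right) \left(\sqrt{5 - 2} + 147\right) = \left(\left(- \frac{3}{8}\right) \left(-6\right) + 65\right) \left(\sqrt{3} + 147\right) = \left(\frac{9}{4} + 65\right) \left(147 + \sqrt{3}\right) = \frac{269 \left(147 + \sqrt{3}\right)}{4} = \frac{39543}{4} + \frac{269 \sqrt{3}}{4}$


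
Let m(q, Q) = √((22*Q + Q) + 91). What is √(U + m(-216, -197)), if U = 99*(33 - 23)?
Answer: √(990 + 2*I*√1110) ≈ 31.482 + 1.0583*I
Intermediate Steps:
m(q, Q) = √(91 + 23*Q) (m(q, Q) = √(23*Q + 91) = √(91 + 23*Q))
U = 990 (U = 99*10 = 990)
√(U + m(-216, -197)) = √(990 + √(91 + 23*(-197))) = √(990 + √(91 - 4531)) = √(990 + √(-4440)) = √(990 + 2*I*√1110)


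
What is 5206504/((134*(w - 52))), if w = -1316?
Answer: -650813/22914 ≈ -28.402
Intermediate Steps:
5206504/((134*(w - 52))) = 5206504/((134*(-1316 - 52))) = 5206504/((134*(-1368))) = 5206504/(-183312) = 5206504*(-1/183312) = -650813/22914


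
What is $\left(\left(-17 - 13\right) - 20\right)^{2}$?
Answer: $2500$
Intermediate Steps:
$\left(\left(-17 - 13\right) - 20\right)^{2} = \left(-30 - 20\right)^{2} = \left(-50\right)^{2} = 2500$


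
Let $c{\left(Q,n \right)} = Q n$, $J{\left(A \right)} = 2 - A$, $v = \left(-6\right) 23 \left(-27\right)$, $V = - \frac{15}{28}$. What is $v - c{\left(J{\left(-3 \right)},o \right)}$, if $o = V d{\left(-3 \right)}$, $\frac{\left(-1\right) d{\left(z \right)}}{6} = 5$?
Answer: $\frac{51039}{14} \approx 3645.6$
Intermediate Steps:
$V = - \frac{15}{28}$ ($V = \left(-15\right) \frac{1}{28} = - \frac{15}{28} \approx -0.53571$)
$d{\left(z \right)} = -30$ ($d{\left(z \right)} = \left(-6\right) 5 = -30$)
$v = 3726$ ($v = \left(-138\right) \left(-27\right) = 3726$)
$o = \frac{225}{14}$ ($o = \left(- \frac{15}{28}\right) \left(-30\right) = \frac{225}{14} \approx 16.071$)
$v - c{\left(J{\left(-3 \right)},o \right)} = 3726 - \left(2 - -3\right) \frac{225}{14} = 3726 - \left(2 + 3\right) \frac{225}{14} = 3726 - 5 \cdot \frac{225}{14} = 3726 - \frac{1125}{14} = \frac{51039}{14}$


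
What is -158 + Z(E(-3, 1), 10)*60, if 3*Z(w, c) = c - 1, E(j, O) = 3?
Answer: 22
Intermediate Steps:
Z(w, c) = -⅓ + c/3 (Z(w, c) = (c - 1)/3 = (-1 + c)/3 = -⅓ + c/3)
-158 + Z(E(-3, 1), 10)*60 = -158 + (-⅓ + (⅓)*10)*60 = -158 + (-⅓ + 10/3)*60 = -158 + 3*60 = -158 + 180 = 22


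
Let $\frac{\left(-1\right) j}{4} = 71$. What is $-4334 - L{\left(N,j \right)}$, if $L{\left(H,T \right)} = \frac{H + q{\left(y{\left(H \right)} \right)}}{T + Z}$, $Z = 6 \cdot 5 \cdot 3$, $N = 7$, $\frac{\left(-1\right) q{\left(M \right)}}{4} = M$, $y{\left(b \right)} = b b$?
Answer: $- \frac{840985}{194} \approx -4335.0$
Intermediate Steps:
$y{\left(b \right)} = b^{2}$
$q{\left(M \right)} = - 4 M$
$Z = 90$ ($Z = 30 \cdot 3 = 90$)
$j = -284$ ($j = \left(-4\right) 71 = -284$)
$L{\left(H,T \right)} = \frac{H - 4 H^{2}}{90 + T}$ ($L{\left(H,T \right)} = \frac{H - 4 H^{2}}{T + 90} = \frac{H - 4 H^{2}}{90 + T}$)
$-4334 - L{\left(N,j \right)} = -4334 - \frac{7 \left(1 - 28\right)}{90 - 284} = -4334 - \frac{7 \left(1 - 28\right)}{-194} = -4334 - 7 \left(- \frac{1}{194}\right) \left(-27\right) = -4334 - \frac{189}{194} = - \frac{840985}{194}$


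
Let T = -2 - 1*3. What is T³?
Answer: -125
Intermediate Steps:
T = -5 (T = -2 - 3 = -5)
T³ = (-5)³ = -125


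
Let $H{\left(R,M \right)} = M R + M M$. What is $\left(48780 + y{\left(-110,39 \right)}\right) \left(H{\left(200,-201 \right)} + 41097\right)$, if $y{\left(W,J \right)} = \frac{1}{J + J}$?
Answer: $\frac{26188720603}{13} \approx 2.0145 \cdot 10^{9}$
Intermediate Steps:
$y{\left(W,J \right)} = \frac{1}{2 J}$
$H{\left(R,M \right)} = M^{2} + M R$ ($H{\left(R,M \right)} = M R + M^{2} = M^{2} + M R$)
$\left(48780 + y{\left(-110,39 \right)}\right) \left(H{\left(200,-201 \right)} + 41097\right) = \left(48780 + \frac{1}{2 \cdot 39}\right) \left(- 201 \left(-201 + 200\right) + 41097\right) = \left(48780 + \frac{1}{2} \cdot \frac{1}{39}\right) \left(\left(-201\right) \left(-1\right) + 41097\right) = \left(48780 + \frac{1}{78}\right) \left(201 + 41097\right) = \frac{3804841}{78} \cdot 41298 = \frac{26188720603}{13}$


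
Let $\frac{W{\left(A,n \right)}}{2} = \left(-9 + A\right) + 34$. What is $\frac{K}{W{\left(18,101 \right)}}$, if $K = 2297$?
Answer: $\frac{2297}{86} \approx 26.709$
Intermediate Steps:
$W{\left(A,n \right)} = 50 + 2 A$ ($W{\left(A,n \right)} = 2 \left(\left(-9 + A\right) + 34\right) = 2 \left(25 + A\right) = 50 + 2 A$)
$\frac{K}{W{\left(18,101 \right)}} = \frac{2297}{50 + 2 \cdot 18} = \frac{2297}{50 + 36} = \frac{2297}{86}$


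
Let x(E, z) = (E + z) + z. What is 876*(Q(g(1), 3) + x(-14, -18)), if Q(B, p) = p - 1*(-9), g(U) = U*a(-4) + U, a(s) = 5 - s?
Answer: -33288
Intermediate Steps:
g(U) = 10*U (g(U) = U*(5 - 1*(-4)) + U = U*(5 + 4) + U = U*9 + U = 9*U + U = 10*U)
Q(B, p) = 9 + p (Q(B, p) = p + 9 = 9 + p)
x(E, z) = E + 2*z
876*(Q(g(1), 3) + x(-14, -18)) = 876*((9 + 3) + (-14 + 2*(-18))) = 876*(12 + (-14 - 36)) = 876*(12 - 50) = 876*(-38) = -33288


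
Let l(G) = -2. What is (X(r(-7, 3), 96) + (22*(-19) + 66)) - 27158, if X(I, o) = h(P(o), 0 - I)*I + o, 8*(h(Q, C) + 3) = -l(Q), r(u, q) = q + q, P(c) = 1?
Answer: -54861/2 ≈ -27431.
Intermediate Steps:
r(u, q) = 2*q
h(Q, C) = -11/4 (h(Q, C) = -3 + (-1*(-2))/8 = -3 + (1/8)*2 = -3 + 1/4 = -11/4)
X(I, o) = o - 11*I/4 (X(I, o) = -11*I/4 + o = o - 11*I/4)
(X(r(-7, 3), 96) + (22*(-19) + 66)) - 27158 = ((96 - 11*3/2) + (22*(-19) + 66)) - 27158 = ((96 - 11/4*6) + (-418 + 66)) - 27158 = ((96 - 33/2) - 352) - 27158 = (159/2 - 352) - 27158 = -545/2 - 27158 = -54861/2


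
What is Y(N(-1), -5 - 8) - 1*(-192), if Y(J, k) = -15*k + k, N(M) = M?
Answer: 374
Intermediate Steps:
Y(J, k) = -14*k
Y(N(-1), -5 - 8) - 1*(-192) = -14*(-5 - 8) - 1*(-192) = -14*(-13) + 192 = 182 + 192 = 374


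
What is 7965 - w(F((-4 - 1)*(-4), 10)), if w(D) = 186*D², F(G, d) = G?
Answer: -66435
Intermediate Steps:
7965 - w(F((-4 - 1)*(-4), 10)) = 7965 - 186*((-4 - 1)*(-4))² = 7965 - 186*(-5*(-4))² = 7965 - 186*20² = 7965 - 186*400 = 7965 - 1*74400 = 7965 - 74400 = -66435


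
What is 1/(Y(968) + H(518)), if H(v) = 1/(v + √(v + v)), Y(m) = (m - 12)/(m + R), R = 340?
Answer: 6981582762/5116277095 + 71286*√259/5116277095 ≈ 1.3648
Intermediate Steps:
Y(m) = (-12 + m)/(340 + m) (Y(m) = (m - 12)/(m + 340) = (-12 + m)/(340 + m))
H(v) = 1/(v + √2*√v) (H(v) = 1/(v + √(2*v)) = 1/(v + √2*√v))
1/(Y(968) + H(518)) = 1/((-12 + 968)/(340 + 968) + 1/(518 + √2*√518)) = 1/(956/1308 + 1/(518 + 2*√259)) = 1/((1/1308)*956 + 1/(518 + 2*√259)) = 1/(239/327 + 1/(518 + 2*√259))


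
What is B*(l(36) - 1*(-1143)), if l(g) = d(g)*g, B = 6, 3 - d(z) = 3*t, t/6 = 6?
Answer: -15822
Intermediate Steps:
t = 36 (t = 6*6 = 36)
d(z) = -105 (d(z) = 3 - 3*36 = 3 - 1*108 = 3 - 108 = -105)
l(g) = -105*g
B*(l(36) - 1*(-1143)) = 6*(-105*36 - 1*(-1143)) = 6*(-3780 + 1143) = 6*(-2637) = -15822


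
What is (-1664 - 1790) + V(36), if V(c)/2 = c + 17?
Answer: -3348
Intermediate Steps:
V(c) = 34 + 2*c (V(c) = 2*(c + 17) = 2*(17 + c) = 34 + 2*c)
(-1664 - 1790) + V(36) = (-1664 - 1790) + (34 + 2*36) = -3454 + (34 + 72) = -3454 + 106 = -3348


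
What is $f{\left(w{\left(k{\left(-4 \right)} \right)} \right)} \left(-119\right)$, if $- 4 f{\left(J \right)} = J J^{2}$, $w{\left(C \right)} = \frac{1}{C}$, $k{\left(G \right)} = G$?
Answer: $- \frac{119}{256} \approx -0.46484$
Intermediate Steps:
$f{\left(J \right)} = - \frac{J^{3}}{4}$ ($f{\left(J \right)} = - \frac{J J^{2}}{4} = - \frac{J^{3}}{4}$)
$f{\left(w{\left(k{\left(-4 \right)} \right)} \right)} \left(-119\right) = - \frac{\left(\frac{1}{-4}\right)^{3}}{4} \left(-119\right) = - \frac{\left(- \frac{1}{4}\right)^{3}}{4} \left(-119\right) = \left(- \frac{1}{4}\right) \left(- \frac{1}{64}\right) \left(-119\right) = \frac{1}{256} \left(-119\right) = - \frac{119}{256}$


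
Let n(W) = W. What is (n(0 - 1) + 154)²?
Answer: 23409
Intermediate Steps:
(n(0 - 1) + 154)² = ((0 - 1) + 154)² = (-1 + 154)² = 153² = 23409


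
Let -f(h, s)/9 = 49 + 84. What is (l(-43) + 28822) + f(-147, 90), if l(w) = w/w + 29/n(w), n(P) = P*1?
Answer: 1187889/43 ≈ 27625.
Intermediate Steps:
f(h, s) = -1197 (f(h, s) = -9*(49 + 84) = -9*133 = -1197)
n(P) = P
l(w) = 1 + 29/w (l(w) = w/w + 29/w = 1 + 29/w)
(l(-43) + 28822) + f(-147, 90) = ((29 - 43)/(-43) + 28822) - 1197 = (-1/43*(-14) + 28822) - 1197 = (14/43 + 28822) - 1197 = 1239360/43 - 1197 = 1187889/43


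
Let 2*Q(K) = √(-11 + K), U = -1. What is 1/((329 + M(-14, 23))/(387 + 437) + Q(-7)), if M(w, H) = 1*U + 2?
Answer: 22660/263691 - 84872*I*√2/263691 ≈ 0.085934 - 0.45518*I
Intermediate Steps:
M(w, H) = 1 (M(w, H) = 1*(-1) + 2 = -1 + 2 = 1)
Q(K) = √(-11 + K)/2
1/((329 + M(-14, 23))/(387 + 437) + Q(-7)) = 1/((329 + 1)/(387 + 437) + √(-11 - 7)/2) = 1/(330/824 + √(-18)/2) = 1/(330*(1/824) + (3*I*√2)/2) = 1/(165/412 + 3*I*√2/2)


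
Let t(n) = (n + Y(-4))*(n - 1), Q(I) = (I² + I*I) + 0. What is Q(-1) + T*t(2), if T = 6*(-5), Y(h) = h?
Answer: 62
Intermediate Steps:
Q(I) = 2*I² (Q(I) = (I² + I²) + 0 = 2*I² + 0 = 2*I²)
t(n) = (-1 + n)*(-4 + n) (t(n) = (n - 4)*(n - 1) = (-4 + n)*(-1 + n) = (-1 + n)*(-4 + n))
T = -30
Q(-1) + T*t(2) = 2*(-1)² - 30*(4 + 2² - 5*2) = 2*1 - 30*(4 + 4 - 10) = 2 - 30*(-2) = 2 + 60 = 62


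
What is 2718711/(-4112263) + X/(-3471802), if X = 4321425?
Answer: -27209662421997/14276962907926 ≈ -1.9058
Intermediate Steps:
2718711/(-4112263) + X/(-3471802) = 2718711/(-4112263) + 4321425/(-3471802) = 2718711*(-1/4112263) + 4321425*(-1/3471802) = -2718711/4112263 - 4321425/3471802 = -27209662421997/14276962907926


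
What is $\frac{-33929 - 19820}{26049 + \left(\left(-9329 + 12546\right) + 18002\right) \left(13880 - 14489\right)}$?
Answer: $\frac{53749}{12896322} \approx 0.0041678$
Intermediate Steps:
$\frac{-33929 - 19820}{26049 + \left(\left(-9329 + 12546\right) + 18002\right) \left(13880 - 14489\right)} = - \frac{53749}{26049 + \left(3217 + 18002\right) \left(-609\right)} = - \frac{53749}{26049 + 21219 \left(-609\right)} = - \frac{53749}{26049 - 12922371} = - \frac{53749}{-12896322} = \left(-53749\right) \left(- \frac{1}{12896322}\right) = \frac{53749}{12896322}$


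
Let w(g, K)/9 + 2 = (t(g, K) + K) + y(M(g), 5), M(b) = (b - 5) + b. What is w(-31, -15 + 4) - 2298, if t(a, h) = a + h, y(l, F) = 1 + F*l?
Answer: -5799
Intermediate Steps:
M(b) = -5 + 2*b (M(b) = (-5 + b) + b = -5 + 2*b)
w(g, K) = -234 + 18*K + 99*g (w(g, K) = -18 + 9*(((g + K) + K) + (1 + 5*(-5 + 2*g))) = -18 + 9*(((K + g) + K) + (1 + (-25 + 10*g))) = -18 + 9*((g + 2*K) + (-24 + 10*g)) = -18 + 9*(-24 + 2*K + 11*g) = -18 + (-216 + 18*K + 99*g) = -234 + 18*K + 99*g)
w(-31, -15 + 4) - 2298 = (-234 + 18*(-15 + 4) + 99*(-31)) - 2298 = (-234 + 18*(-11) - 3069) - 2298 = (-234 - 198 - 3069) - 2298 = -3501 - 2298 = -5799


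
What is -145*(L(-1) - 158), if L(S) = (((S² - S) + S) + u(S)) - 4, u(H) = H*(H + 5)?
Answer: 23925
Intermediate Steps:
u(H) = H*(5 + H)
L(S) = -4 + S² + S*(5 + S) (L(S) = (((S² - S) + S) + S*(5 + S)) - 4 = (S² + S*(5 + S)) - 4 = -4 + S² + S*(5 + S))
-145*(L(-1) - 158) = -145*((-4 + (-1)² - (5 - 1)) - 158) = -145*((-4 + 1 - 1*4) - 158) = -145*((-4 + 1 - 4) - 158) = -145*(-7 - 158) = -145*(-165) = 23925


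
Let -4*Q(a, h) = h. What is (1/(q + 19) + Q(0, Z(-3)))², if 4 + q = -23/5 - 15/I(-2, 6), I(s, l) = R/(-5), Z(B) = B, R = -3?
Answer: 39601/85264 ≈ 0.46445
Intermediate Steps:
Q(a, h) = -h/4
I(s, l) = ⅗ (I(s, l) = -3/(-5) = -3*(-⅕) = ⅗)
q = -168/5 (q = -4 + (-23/5 - 15/⅗) = -4 + (-23*⅕ - 15*5/3) = -4 + (-23/5 - 25) = -4 - 148/5 = -168/5 ≈ -33.600)
(1/(q + 19) + Q(0, Z(-3)))² = (1/(-168/5 + 19) - ¼*(-3))² = (1/(-73/5) + ¾)² = (-5/73 + ¾)² = (199/292)² = 39601/85264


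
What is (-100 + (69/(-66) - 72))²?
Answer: 14493249/484 ≈ 29945.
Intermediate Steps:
(-100 + (69/(-66) - 72))² = (-100 + (69*(-1/66) - 72))² = (-100 + (-23/22 - 72))² = (-100 - 1607/22)² = (-3807/22)² = 14493249/484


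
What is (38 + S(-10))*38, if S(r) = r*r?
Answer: 5244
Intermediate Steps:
S(r) = r²
(38 + S(-10))*38 = (38 + (-10)²)*38 = (38 + 100)*38 = 138*38 = 5244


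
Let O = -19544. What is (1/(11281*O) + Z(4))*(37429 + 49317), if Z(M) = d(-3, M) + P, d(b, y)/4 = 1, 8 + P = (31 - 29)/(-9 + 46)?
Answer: -1396154150398513/4078803484 ≈ -3.4230e+5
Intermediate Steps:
P = -294/37 (P = -8 + (31 - 29)/(-9 + 46) = -8 + 2/37 = -294/37 ≈ -7.9459)
d(b, y) = 4 (d(b, y) = 4*1 = 4)
Z(M) = -146/37 (Z(M) = 4 - 294/37 = -146/37)
(1/(11281*O) + Z(4))*(37429 + 49317) = (1/(11281*(-19544)) - 146/37)*(37429 + 49317) = ((1/11281)*(-1/19544) - 146/37)*86746 = (-1/220475864 - 146/37)*86746 = -32189476181/8157606968*86746 = -1396154150398513/4078803484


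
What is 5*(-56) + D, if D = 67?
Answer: -213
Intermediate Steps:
5*(-56) + D = 5*(-56) + 67 = -280 + 67 = -213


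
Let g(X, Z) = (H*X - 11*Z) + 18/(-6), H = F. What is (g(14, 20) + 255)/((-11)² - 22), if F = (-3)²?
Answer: 158/99 ≈ 1.5960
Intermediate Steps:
F = 9
H = 9
g(X, Z) = -3 - 11*Z + 9*X (g(X, Z) = (9*X - 11*Z) + 18/(-6) = (-11*Z + 9*X) + 18*(-⅙) = (-11*Z + 9*X) - 3 = -3 - 11*Z + 9*X)
(g(14, 20) + 255)/((-11)² - 22) = ((-3 - 11*20 + 9*14) + 255)/((-11)² - 22) = ((-3 - 220 + 126) + 255)/(121 - 22) = (-97 + 255)/99 = 158*(1/99) = 158/99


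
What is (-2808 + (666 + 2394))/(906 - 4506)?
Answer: -7/100 ≈ -0.070000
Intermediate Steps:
(-2808 + (666 + 2394))/(906 - 4506) = (-2808 + 3060)/(-3600) = 252*(-1/3600) = -7/100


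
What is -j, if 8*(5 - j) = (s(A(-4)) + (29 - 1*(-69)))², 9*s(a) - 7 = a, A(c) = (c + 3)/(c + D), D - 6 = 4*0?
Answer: 3144769/2592 ≈ 1213.3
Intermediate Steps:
D = 6 (D = 6 + 4*0 = 6 + 0 = 6)
A(c) = (3 + c)/(6 + c) (A(c) = (c + 3)/(c + 6) = (3 + c)/(6 + c))
s(a) = 7/9 + a/9
j = -3144769/2592 (j = 5 - ((7/9 + ((3 - 4)/(6 - 4))/9) + (29 - 1*(-69)))²/8 = 5 - ((7/9 + (-1/2)/9) + (29 + 69))²/8 = 5 - ((7/9 + ((½)*(-1))/9) + 98)²/8 = 5 - ((7/9 + (⅑)*(-½)) + 98)²/8 = 5 - ((7/9 - 1/18) + 98)²/8 = 5 - (13/18 + 98)²/8 = 5 - (1777/18)²/8 = 5 - ⅛*3157729/324 = 5 - 3157729/2592 = -3144769/2592 ≈ -1213.3)
-j = -1*(-3144769/2592) = 3144769/2592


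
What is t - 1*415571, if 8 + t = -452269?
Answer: -867848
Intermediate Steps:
t = -452277 (t = -8 - 452269 = -452277)
t - 1*415571 = -452277 - 1*415571 = -452277 - 415571 = -867848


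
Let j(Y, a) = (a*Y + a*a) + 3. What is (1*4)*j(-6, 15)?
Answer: 552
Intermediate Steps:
j(Y, a) = 3 + a² + Y*a (j(Y, a) = (Y*a + a²) + 3 = (a² + Y*a) + 3 = 3 + a² + Y*a)
(1*4)*j(-6, 15) = (1*4)*(3 + 15² - 6*15) = 4*(3 + 225 - 90) = 4*138 = 552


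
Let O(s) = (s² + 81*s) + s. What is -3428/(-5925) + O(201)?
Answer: 337035203/5925 ≈ 56884.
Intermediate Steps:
O(s) = s² + 82*s
-3428/(-5925) + O(201) = -3428/(-5925) + 201*(82 + 201) = -3428*(-1/5925) + 201*283 = 3428/5925 + 56883 = 337035203/5925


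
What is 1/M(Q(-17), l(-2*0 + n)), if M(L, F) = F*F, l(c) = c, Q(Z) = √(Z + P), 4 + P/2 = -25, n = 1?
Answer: 1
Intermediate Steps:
P = -58 (P = -8 + 2*(-25) = -8 - 50 = -58)
Q(Z) = √(-58 + Z) (Q(Z) = √(Z - 58) = √(-58 + Z))
M(L, F) = F²
1/M(Q(-17), l(-2*0 + n)) = 1/((-2*0 + 1)²) = 1/((0 + 1)²) = 1/(1²) = 1/1 = 1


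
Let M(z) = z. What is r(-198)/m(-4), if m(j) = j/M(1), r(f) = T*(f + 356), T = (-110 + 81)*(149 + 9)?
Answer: 180989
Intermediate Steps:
T = -4582 (T = -29*158 = -4582)
r(f) = -1631192 - 4582*f (r(f) = -4582*(f + 356) = -4582*(356 + f) = -1631192 - 4582*f)
m(j) = j (m(j) = j/1 = j*1 = j)
r(-198)/m(-4) = (-1631192 - 4582*(-198))/(-4) = (-1631192 + 907236)*(-¼) = -723956*(-¼) = 180989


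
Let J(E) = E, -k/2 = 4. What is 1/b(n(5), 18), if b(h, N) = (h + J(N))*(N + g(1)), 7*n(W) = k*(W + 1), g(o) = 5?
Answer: 7/1794 ≈ 0.0039019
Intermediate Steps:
k = -8 (k = -2*4 = -8)
n(W) = -8/7 - 8*W/7 (n(W) = (-8*(W + 1))/7 = (-8*(1 + W))/7 = (-8 - 8*W)/7 = -8/7 - 8*W/7)
b(h, N) = (5 + N)*(N + h) (b(h, N) = (h + N)*(N + 5) = (N + h)*(5 + N) = (5 + N)*(N + h))
1/b(n(5), 18) = 1/(18² + 5*18 + 5*(-8/7 - 8/7*5) + 18*(-8/7 - 8/7*5)) = 1/(324 + 90 + 5*(-8/7 - 40/7) + 18*(-8/7 - 40/7)) = 1/(324 + 90 + 5*(-48/7) + 18*(-48/7)) = 1/(324 + 90 - 240/7 - 864/7) = 1/(1794/7) = 7/1794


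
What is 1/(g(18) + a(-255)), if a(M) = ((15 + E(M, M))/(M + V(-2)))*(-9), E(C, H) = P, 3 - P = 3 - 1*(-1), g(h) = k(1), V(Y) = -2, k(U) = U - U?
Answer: 257/126 ≈ 2.0397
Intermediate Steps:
k(U) = 0
g(h) = 0
P = -1 (P = 3 - (3 - 1*(-1)) = 3 - (3 + 1) = 3 - 1*4 = 3 - 4 = -1)
E(C, H) = -1
a(M) = -126/(-2 + M) (a(M) = ((15 - 1)/(M - 2))*(-9) = (14/(-2 + M))*(-9) = -126/(-2 + M))
1/(g(18) + a(-255)) = 1/(0 - 126/(-2 - 255)) = 1/(0 - 126/(-257)) = 1/(0 - 126*(-1/257)) = 1/(0 + 126/257) = 1/(126/257) = 257/126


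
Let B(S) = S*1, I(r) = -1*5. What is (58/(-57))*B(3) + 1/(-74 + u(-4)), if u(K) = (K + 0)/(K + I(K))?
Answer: -38567/12578 ≈ -3.0662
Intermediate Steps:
I(r) = -5
B(S) = S
u(K) = K/(-5 + K) (u(K) = (K + 0)/(K - 5) = K/(-5 + K))
(58/(-57))*B(3) + 1/(-74 + u(-4)) = (58/(-57))*3 + 1/(-74 - 4/(-5 - 4)) = (58*(-1/57))*3 + 1/(-74 - 4/(-9)) = -58/57*3 + 1/(-74 - 4*(-1/9)) = -58/19 + 1/(-74 + 4/9) = -58/19 + 1/(-662/9) = -58/19 - 9/662 = -38567/12578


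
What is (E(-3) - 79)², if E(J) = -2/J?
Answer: 55225/9 ≈ 6136.1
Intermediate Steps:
(E(-3) - 79)² = (-2/(-3) - 79)² = (-2*(-⅓) - 79)² = (⅔ - 79)² = (-235/3)² = 55225/9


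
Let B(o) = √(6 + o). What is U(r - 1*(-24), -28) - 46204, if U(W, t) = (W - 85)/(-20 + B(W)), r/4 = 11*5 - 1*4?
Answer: -3836362/83 - 429*√26/166 ≈ -46234.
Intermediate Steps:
r = 204 (r = 4*(11*5 - 1*4) = 4*(55 - 4) = 4*51 = 204)
U(W, t) = (-85 + W)/(-20 + √(6 + W)) (U(W, t) = (W - 85)/(-20 + √(6 + W)) = (-85 + W)/(-20 + √(6 + W)))
U(r - 1*(-24), -28) - 46204 = (-85 + (204 - 1*(-24)))/(-20 + √(6 + (204 - 1*(-24)))) - 46204 = (-85 + (204 + 24))/(-20 + √(6 + (204 + 24))) - 46204 = (-85 + 228)/(-20 + √(6 + 228)) - 46204 = 143/(-20 + √234) - 46204 = 143/(-20 + 3*√26) - 46204 = -46204 + 143/(-20 + 3*√26)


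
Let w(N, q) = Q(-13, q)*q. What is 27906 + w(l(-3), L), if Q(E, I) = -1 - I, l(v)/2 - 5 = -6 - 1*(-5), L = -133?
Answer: 10350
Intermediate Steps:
l(v) = 8 (l(v) = 10 + 2*(-6 - 1*(-5)) = 10 + 2*(-6 + 5) = 10 + 2*(-1) = 10 - 2 = 8)
w(N, q) = q*(-1 - q) (w(N, q) = (-1 - q)*q = q*(-1 - q))
27906 + w(l(-3), L) = 27906 - 1*(-133)*(1 - 133) = 27906 - 1*(-133)*(-132) = 27906 - 17556 = 10350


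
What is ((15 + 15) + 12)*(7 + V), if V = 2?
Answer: 378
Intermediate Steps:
((15 + 15) + 12)*(7 + V) = ((15 + 15) + 12)*(7 + 2) = (30 + 12)*9 = 42*9 = 378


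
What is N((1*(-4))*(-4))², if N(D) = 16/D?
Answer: 1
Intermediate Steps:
N((1*(-4))*(-4))² = (16/(((1*(-4))*(-4))))² = (16/((-4*(-4))))² = (16/16)² = (16*(1/16))² = 1² = 1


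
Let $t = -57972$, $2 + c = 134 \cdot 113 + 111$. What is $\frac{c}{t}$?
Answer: $- \frac{15251}{57972} \approx -0.26308$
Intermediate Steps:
$c = 15251$ ($c = -2 + \left(134 \cdot 113 + 111\right) = -2 + \left(15142 + 111\right) = -2 + 15253 = 15251$)
$\frac{c}{t} = \frac{15251}{-57972} = 15251 \left(- \frac{1}{57972}\right) = - \frac{15251}{57972}$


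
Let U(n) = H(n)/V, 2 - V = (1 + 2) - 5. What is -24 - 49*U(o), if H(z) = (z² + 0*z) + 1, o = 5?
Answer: -685/2 ≈ -342.50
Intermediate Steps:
V = 4 (V = 2 - ((1 + 2) - 5) = 2 - (3 - 5) = 2 - 1*(-2) = 2 + 2 = 4)
H(z) = 1 + z² (H(z) = (z² + 0) + 1 = z² + 1 = 1 + z²)
U(n) = ¼ + n²/4 (U(n) = (1 + n²)/4 = (1 + n²)*(¼) = ¼ + n²/4)
-24 - 49*U(o) = -24 - 49*(¼ + (¼)*5²) = -24 - 49*(¼ + (¼)*25) = -24 - 49*(¼ + 25/4) = -24 - 49*13/2 = -24 - 637/2 = -685/2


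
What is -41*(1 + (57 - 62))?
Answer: 164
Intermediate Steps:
-41*(1 + (57 - 62)) = -41*(1 - 5) = -41*(-4) = 164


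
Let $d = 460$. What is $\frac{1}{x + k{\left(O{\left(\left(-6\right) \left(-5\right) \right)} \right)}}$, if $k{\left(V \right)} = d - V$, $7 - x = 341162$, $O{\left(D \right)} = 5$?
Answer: $- \frac{1}{340700} \approx -2.9351 \cdot 10^{-6}$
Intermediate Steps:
$x = -341155$ ($x = 7 - 341162 = -341155$)
$k{\left(V \right)} = 460 - V$
$\frac{1}{x + k{\left(O{\left(\left(-6\right) \left(-5\right) \right)} \right)}} = \frac{1}{-341155 + \left(460 - 5\right)} = \frac{1}{-341155 + 455} = \frac{1}{-340700} = - \frac{1}{340700}$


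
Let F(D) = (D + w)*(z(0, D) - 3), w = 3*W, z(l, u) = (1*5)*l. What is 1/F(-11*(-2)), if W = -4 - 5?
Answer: 1/15 ≈ 0.066667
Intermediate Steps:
W = -9
z(l, u) = 5*l
w = -27 (w = 3*(-9) = -27)
F(D) = 81 - 3*D (F(D) = (D - 27)*(5*0 - 3) = (-27 + D)*(0 - 3) = (-27 + D)*(-3) = 81 - 3*D)
1/F(-11*(-2)) = 1/(81 - (-33)*(-2)) = 1/(81 - 3*22) = 1/(81 - 66) = 1/15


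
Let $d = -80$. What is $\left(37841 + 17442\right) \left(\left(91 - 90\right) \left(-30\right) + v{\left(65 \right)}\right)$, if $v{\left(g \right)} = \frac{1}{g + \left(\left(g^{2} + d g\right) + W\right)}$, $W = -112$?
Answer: $- \frac{1695032063}{1022} \approx -1.6585 \cdot 10^{6}$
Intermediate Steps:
$v{\left(g \right)} = \frac{1}{-112 + g^{2} - 79 g}$ ($v{\left(g \right)} = \frac{1}{g - \left(112 - g^{2} + 80 g\right)} = \frac{1}{-112 + g^{2} - 79 g}$)
$\left(37841 + 17442\right) \left(\left(91 - 90\right) \left(-30\right) + v{\left(65 \right)}\right) = \left(37841 + 17442\right) \left(\left(91 - 90\right) \left(-30\right) + \frac{1}{-112 + 65^{2} - 5135}\right) = 55283 \left(1 \left(-30\right) + \frac{1}{-112 + 4225 - 5135}\right) = 55283 \left(-30 + \frac{1}{-1022}\right) = 55283 \left(-30 - \frac{1}{1022}\right) = 55283 \left(- \frac{30661}{1022}\right) = - \frac{1695032063}{1022}$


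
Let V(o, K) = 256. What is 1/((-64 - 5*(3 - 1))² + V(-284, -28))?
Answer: 1/5732 ≈ 0.00017446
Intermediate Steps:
1/((-64 - 5*(3 - 1))² + V(-284, -28)) = 1/((-64 - 5*(3 - 1))² + 256) = 1/((-64 - 5*2)² + 256) = 1/((-64 - 10)² + 256) = 1/((-74)² + 256) = 1/(5476 + 256) = 1/5732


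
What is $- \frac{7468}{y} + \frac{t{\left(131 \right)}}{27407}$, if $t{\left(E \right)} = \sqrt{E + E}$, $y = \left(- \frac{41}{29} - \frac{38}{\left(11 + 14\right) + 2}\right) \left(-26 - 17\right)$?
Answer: $- \frac{5847444}{94987} + \frac{\sqrt{262}}{27407} \approx -61.56$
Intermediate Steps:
$y = \frac{94987}{783}$ ($y = \left(\left(-41\right) \frac{1}{29} - \frac{38}{25 + 2}\right) \left(-43\right) = \left(- \frac{41}{29} - \frac{38}{27}\right) \left(-43\right) = \left(- \frac{2209}{783}\right) \left(-43\right) = \frac{94987}{783} \approx 121.31$)
$t{\left(E \right)} = \sqrt{2} \sqrt{E}$ ($t{\left(E \right)} = \sqrt{2 E} = \sqrt{2} \sqrt{E}$)
$- \frac{7468}{y} + \frac{t{\left(131 \right)}}{27407} = - \frac{7468}{\frac{94987}{783}} + \frac{\sqrt{2} \sqrt{131}}{27407} = \left(-7468\right) \frac{783}{94987} + \sqrt{262} \cdot \frac{1}{27407} = - \frac{5847444}{94987} + \frac{\sqrt{262}}{27407}$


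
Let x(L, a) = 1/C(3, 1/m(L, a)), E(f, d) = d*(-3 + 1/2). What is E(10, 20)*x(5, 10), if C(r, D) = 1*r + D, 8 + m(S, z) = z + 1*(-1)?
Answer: -25/2 ≈ -12.500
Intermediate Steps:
E(f, d) = -5*d/2 (E(f, d) = d*(-3 + ½) = d*(-5/2) = -5*d/2)
m(S, z) = -9 + z (m(S, z) = -8 + (z + 1*(-1)) = -8 + (z - 1) = -8 + (-1 + z) = -9 + z)
C(r, D) = D + r (C(r, D) = r + D = D + r)
x(L, a) = 1/(3 + 1/(-9 + a)) (x(L, a) = 1/(1/(-9 + a) + 3) = 1/(3 + 1/(-9 + a)))
E(10, 20)*x(5, 10) = (-5/2*20)*((-9 + 10)/(-26 + 3*10)) = -50/(-26 + 30) = -50/4 = -25/2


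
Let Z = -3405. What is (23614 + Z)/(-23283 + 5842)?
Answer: -20209/17441 ≈ -1.1587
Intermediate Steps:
(23614 + Z)/(-23283 + 5842) = (23614 - 3405)/(-23283 + 5842) = 20209/(-17441) = 20209*(-1/17441) = -20209/17441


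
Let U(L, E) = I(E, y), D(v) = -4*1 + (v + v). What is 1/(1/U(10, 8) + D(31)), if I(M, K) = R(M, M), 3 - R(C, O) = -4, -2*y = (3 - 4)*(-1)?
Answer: 7/407 ≈ 0.017199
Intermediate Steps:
y = -½ (y = -(3 - 4)*(-1)/2 = -(-1)*(-1)/2 = -½*1 = -½ ≈ -0.50000)
R(C, O) = 7 (R(C, O) = 3 - 1*(-4) = 3 + 4 = 7)
D(v) = -4 + 2*v
I(M, K) = 7
U(L, E) = 7
1/(1/U(10, 8) + D(31)) = 1/(1/7 + (-4 + 2*31)) = 1/(⅐ + (-4 + 62)) = 1/(⅐ + 58) = 1/(407/7) = 7/407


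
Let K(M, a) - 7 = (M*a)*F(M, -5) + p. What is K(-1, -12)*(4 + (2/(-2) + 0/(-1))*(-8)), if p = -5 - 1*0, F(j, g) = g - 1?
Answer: -840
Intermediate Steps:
F(j, g) = -1 + g
p = -5 (p = -5 + 0 = -5)
K(M, a) = 2 - 6*M*a (K(M, a) = 7 + ((M*a)*(-1 - 5) - 5) = 7 + ((M*a)*(-6) - 5) = 7 + (-6*M*a - 5) = 7 + (-5 - 6*M*a) = 2 - 6*M*a)
K(-1, -12)*(4 + (2/(-2) + 0/(-1))*(-8)) = (2 - 6*(-1)*(-12))*(4 + (2/(-2) + 0/(-1))*(-8)) = (2 - 72)*(4 + (2*(-½) + 0*(-1))*(-8)) = -70*(4 + (-1 + 0)*(-8)) = -70*(4 - 1*(-8)) = -70*(4 + 8) = -70*12 = -840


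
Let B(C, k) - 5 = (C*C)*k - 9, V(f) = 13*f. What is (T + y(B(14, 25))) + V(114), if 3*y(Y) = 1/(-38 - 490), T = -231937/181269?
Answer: 4294537705/2900304 ≈ 1480.7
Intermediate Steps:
T = -231937/181269 (T = -231937*1/181269 = -231937/181269 ≈ -1.2795)
B(C, k) = -4 + k*C² (B(C, k) = 5 + ((C*C)*k - 9) = 5 + (C²*k - 9) = 5 + (k*C² - 9) = 5 + (-9 + k*C²) = -4 + k*C²)
y(Y) = -1/1584 (y(Y) = 1/(3*(-38 - 490)) = (⅓)/(-528) = (⅓)*(-1/528) = -1/1584)
(T + y(B(14, 25))) + V(114) = (-231937/181269 - 1/1584) + 13*114 = -3712823/2900304 + 1482 = 4294537705/2900304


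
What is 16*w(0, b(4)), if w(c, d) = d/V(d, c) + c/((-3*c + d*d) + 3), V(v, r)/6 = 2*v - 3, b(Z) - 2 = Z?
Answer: 16/9 ≈ 1.7778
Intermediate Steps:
b(Z) = 2 + Z
V(v, r) = -18 + 12*v (V(v, r) = 6*(2*v - 3) = 6*(-3 + 2*v) = -18 + 12*v)
w(c, d) = c/(3 + d**2 - 3*c) + d/(-18 + 12*d) (w(c, d) = d/(-18 + 12*d) + c/((-3*c + d*d) + 3) = d/(-18 + 12*d) + c/((-3*c + d**2) + 3) = d/(-18 + 12*d) + c/((d**2 - 3*c) + 3) = d/(-18 + 12*d) + c/(3 + d**2 - 3*c) = c/(3 + d**2 - 3*c) + d/(-18 + 12*d))
16*w(0, b(4)) = 16*(((2 + 4)/2 + (2 + 4)**3/6 + 0*(-3 + 2*(2 + 4)) - 1/2*0*(2 + 4))/((-3 + 2*(2 + 4))*(3 + (2 + 4)**2 - 3*0))) = 16*(((1/2)*6 + (1/6)*6**3 + 0*(-3 + 2*6) - 1/2*0*6)/((-3 + 2*6)*(3 + 6**2 + 0))) = 16*((3 + (1/6)*216 + 0*(-3 + 12) + 0)/((-3 + 12)*(3 + 36 + 0))) = 16*((3 + 36 + 0*9 + 0)/(9*39)) = 16*((1/9)*(1/39)*(3 + 36 + 0 + 0)) = 16*((1/9)*(1/39)*39) = 16*(1/9) = 16/9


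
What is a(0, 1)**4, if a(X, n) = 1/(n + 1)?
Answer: 1/16 ≈ 0.062500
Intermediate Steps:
a(X, n) = 1/(1 + n)
a(0, 1)**4 = (1/(1 + 1))**4 = (1/2)**4 = 1/16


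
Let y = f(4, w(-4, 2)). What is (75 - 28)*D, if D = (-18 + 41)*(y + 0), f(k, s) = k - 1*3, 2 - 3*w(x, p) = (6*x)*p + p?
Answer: 1081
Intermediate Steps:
w(x, p) = 2/3 - p/3 - 2*p*x (w(x, p) = 2/3 - ((6*x)*p + p)/3 = 2/3 - (6*p*x + p)/3 = 2/3 - (p + 6*p*x)/3 = 2/3 + (-p/3 - 2*p*x) = 2/3 - p/3 - 2*p*x)
f(k, s) = -3 + k (f(k, s) = k - 3 = -3 + k)
y = 1 (y = -3 + 4 = 1)
D = 23 (D = (-18 + 41)*(1 + 0) = 23*1 = 23)
(75 - 28)*D = (75 - 28)*23 = 47*23 = 1081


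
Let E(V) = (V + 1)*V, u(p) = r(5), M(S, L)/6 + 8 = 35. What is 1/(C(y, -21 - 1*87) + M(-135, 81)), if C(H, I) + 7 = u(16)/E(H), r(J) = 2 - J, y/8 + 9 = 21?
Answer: 3104/481119 ≈ 0.0064516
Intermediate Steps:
M(S, L) = 162 (M(S, L) = -48 + 6*35 = -48 + 210 = 162)
y = 96 (y = -72 + 8*21 = -72 + 168 = 96)
u(p) = -3 (u(p) = 2 - 1*5 = 2 - 5 = -3)
E(V) = V*(1 + V) (E(V) = (1 + V)*V = V*(1 + V))
C(H, I) = -7 - 3/(H*(1 + H)) (C(H, I) = -7 - 3*1/(H*(1 + H)) = -7 - 3/(H*(1 + H)))
1/(C(y, -21 - 1*87) + M(-135, 81)) = 1/((-3 - 7*96*(1 + 96))/(96*(1 + 96)) + 162) = 1/((1/96)*(-3 - 7*96*97)/97 + 162) = 1/((1/96)*(1/97)*(-3 - 65184) + 162) = 1/((1/96)*(1/97)*(-65187) + 162) = 1/(-21729/3104 + 162) = 1/(481119/3104) = 3104/481119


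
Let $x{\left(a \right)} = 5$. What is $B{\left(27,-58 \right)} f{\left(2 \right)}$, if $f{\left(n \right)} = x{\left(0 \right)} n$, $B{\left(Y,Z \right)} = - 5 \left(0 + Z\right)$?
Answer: $2900$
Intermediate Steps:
$B{\left(Y,Z \right)} = - 5 Z$
$f{\left(n \right)} = 5 n$
$B{\left(27,-58 \right)} f{\left(2 \right)} = \left(-5\right) \left(-58\right) 5 \cdot 2 = 290 \cdot 10 = 2900$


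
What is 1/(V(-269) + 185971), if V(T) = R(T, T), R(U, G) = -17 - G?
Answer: 1/186223 ≈ 5.3699e-6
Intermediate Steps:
V(T) = -17 - T
1/(V(-269) + 185971) = 1/((-17 - 1*(-269)) + 185971) = 1/((-17 + 269) + 185971) = 1/(252 + 185971) = 1/186223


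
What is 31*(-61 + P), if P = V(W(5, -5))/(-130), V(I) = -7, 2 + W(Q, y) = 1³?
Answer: -245613/130 ≈ -1889.3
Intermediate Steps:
W(Q, y) = -1 (W(Q, y) = -2 + 1³ = -2 + 1 = -1)
P = 7/130 (P = -7/(-130) = -7*(-1/130) = 7/130 ≈ 0.053846)
31*(-61 + P) = 31*(-61 + 7/130) = 31*(-7923/130) = -245613/130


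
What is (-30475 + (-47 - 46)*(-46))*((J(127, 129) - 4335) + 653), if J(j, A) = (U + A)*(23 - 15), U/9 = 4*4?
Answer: 39243106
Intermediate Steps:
U = 144 (U = 9*(4*4) = 9*16 = 144)
J(j, A) = 1152 + 8*A (J(j, A) = (144 + A)*(23 - 15) = (144 + A)*8 = 1152 + 8*A)
(-30475 + (-47 - 46)*(-46))*((J(127, 129) - 4335) + 653) = (-30475 + (-47 - 46)*(-46))*(((1152 + 8*129) - 4335) + 653) = (-30475 - 93*(-46))*(((1152 + 1032) - 4335) + 653) = (-30475 + 4278)*((2184 - 4335) + 653) = -26197*(-2151 + 653) = -26197*(-1498) = 39243106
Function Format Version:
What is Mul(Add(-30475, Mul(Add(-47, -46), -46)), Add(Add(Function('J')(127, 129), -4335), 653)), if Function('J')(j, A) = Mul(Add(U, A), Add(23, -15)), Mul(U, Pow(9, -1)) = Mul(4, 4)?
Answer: 39243106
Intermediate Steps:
U = 144 (U = Mul(9, Mul(4, 4)) = Mul(9, 16) = 144)
Function('J')(j, A) = Add(1152, Mul(8, A)) (Function('J')(j, A) = Mul(Add(144, A), Add(23, -15)) = Mul(Add(144, A), 8) = Add(1152, Mul(8, A)))
Mul(Add(-30475, Mul(Add(-47, -46), -46)), Add(Add(Function('J')(127, 129), -4335), 653)) = Mul(Add(-30475, Mul(Add(-47, -46), -46)), Add(Add(Add(1152, Mul(8, 129)), -4335), 653)) = Mul(Add(-30475, Mul(-93, -46)), Add(Add(Add(1152, 1032), -4335), 653)) = Mul(Add(-30475, 4278), Add(Add(2184, -4335), 653)) = Mul(-26197, Add(-2151, 653)) = Mul(-26197, -1498) = 39243106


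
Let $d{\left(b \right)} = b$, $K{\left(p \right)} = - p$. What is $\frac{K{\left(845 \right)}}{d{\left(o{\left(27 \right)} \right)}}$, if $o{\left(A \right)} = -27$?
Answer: $\frac{845}{27} \approx 31.296$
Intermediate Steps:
$\frac{K{\left(845 \right)}}{d{\left(o{\left(27 \right)} \right)}} = \frac{\left(-1\right) 845}{-27} = \left(-845\right) \left(- \frac{1}{27}\right) = \frac{845}{27}$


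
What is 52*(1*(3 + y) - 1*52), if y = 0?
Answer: -2548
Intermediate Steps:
52*(1*(3 + y) - 1*52) = 52*(1*(3 + 0) - 1*52) = 52*(1*3 - 52) = 52*(3 - 52) = 52*(-49) = -2548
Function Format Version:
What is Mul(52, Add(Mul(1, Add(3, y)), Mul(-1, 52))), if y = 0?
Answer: -2548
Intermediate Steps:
Mul(52, Add(Mul(1, Add(3, y)), Mul(-1, 52))) = Mul(52, Add(Mul(1, Add(3, 0)), Mul(-1, 52))) = Mul(52, Add(Mul(1, 3), -52)) = Mul(52, Add(3, -52)) = Mul(52, -49) = -2548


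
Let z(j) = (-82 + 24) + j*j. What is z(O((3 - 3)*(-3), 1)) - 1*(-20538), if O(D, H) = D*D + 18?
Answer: 20804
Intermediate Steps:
O(D, H) = 18 + D² (O(D, H) = D² + 18 = 18 + D²)
z(j) = -58 + j²
z(O((3 - 3)*(-3), 1)) - 1*(-20538) = (-58 + (18 + ((3 - 3)*(-3))²)²) - 1*(-20538) = (-58 + (18 + (0*(-3))²)²) + 20538 = (-58 + (18 + 0²)²) + 20538 = (-58 + (18 + 0)²) + 20538 = (-58 + 18²) + 20538 = (-58 + 324) + 20538 = 266 + 20538 = 20804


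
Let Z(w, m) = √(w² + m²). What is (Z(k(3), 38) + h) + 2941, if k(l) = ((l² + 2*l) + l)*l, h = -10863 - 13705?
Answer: -21627 + 2*√1090 ≈ -21561.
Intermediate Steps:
h = -24568
k(l) = l*(l² + 3*l) (k(l) = (l² + 3*l)*l = l*(l² + 3*l))
Z(w, m) = √(m² + w²)
(Z(k(3), 38) + h) + 2941 = (√(38² + (3²*(3 + 3))²) - 24568) + 2941 = (√(1444 + (9*6)²) - 24568) + 2941 = (√(1444 + 54²) - 24568) + 2941 = (√(1444 + 2916) - 24568) + 2941 = (√4360 - 24568) + 2941 = (2*√1090 - 24568) + 2941 = (-24568 + 2*√1090) + 2941 = -21627 + 2*√1090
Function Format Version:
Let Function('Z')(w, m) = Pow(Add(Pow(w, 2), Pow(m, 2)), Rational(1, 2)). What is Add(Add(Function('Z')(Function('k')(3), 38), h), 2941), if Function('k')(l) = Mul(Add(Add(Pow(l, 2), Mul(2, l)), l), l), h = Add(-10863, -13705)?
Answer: Add(-21627, Mul(2, Pow(1090, Rational(1, 2)))) ≈ -21561.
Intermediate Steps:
h = -24568
Function('k')(l) = Mul(l, Add(Pow(l, 2), Mul(3, l))) (Function('k')(l) = Mul(Add(Pow(l, 2), Mul(3, l)), l) = Mul(l, Add(Pow(l, 2), Mul(3, l))))
Function('Z')(w, m) = Pow(Add(Pow(m, 2), Pow(w, 2)), Rational(1, 2))
Add(Add(Function('Z')(Function('k')(3), 38), h), 2941) = Add(Add(Pow(Add(Pow(38, 2), Pow(Mul(Pow(3, 2), Add(3, 3)), 2)), Rational(1, 2)), -24568), 2941) = Add(Add(Pow(Add(1444, Pow(Mul(9, 6), 2)), Rational(1, 2)), -24568), 2941) = Add(Add(Pow(Add(1444, Pow(54, 2)), Rational(1, 2)), -24568), 2941) = Add(Add(Pow(Add(1444, 2916), Rational(1, 2)), -24568), 2941) = Add(Add(Pow(4360, Rational(1, 2)), -24568), 2941) = Add(Add(Mul(2, Pow(1090, Rational(1, 2))), -24568), 2941) = Add(Add(-24568, Mul(2, Pow(1090, Rational(1, 2)))), 2941) = Add(-21627, Mul(2, Pow(1090, Rational(1, 2))))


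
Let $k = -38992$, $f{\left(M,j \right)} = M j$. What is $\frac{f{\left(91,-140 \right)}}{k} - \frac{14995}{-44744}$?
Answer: $\frac{72170225}{109041128} \approx 0.66186$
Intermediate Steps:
$\frac{f{\left(91,-140 \right)}}{k} - \frac{14995}{-44744} = \frac{91 \left(-140\right)}{-38992} - \frac{14995}{-44744} = \left(-12740\right) \left(- \frac{1}{38992}\right) - - \frac{14995}{44744} = \frac{3185}{9748} + \frac{14995}{44744} = \frac{72170225}{109041128}$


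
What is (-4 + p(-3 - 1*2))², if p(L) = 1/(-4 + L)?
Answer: 1369/81 ≈ 16.901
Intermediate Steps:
(-4 + p(-3 - 1*2))² = (-4 + 1/(-4 + (-3 - 1*2)))² = (-4 + 1/(-4 + (-3 - 2)))² = (-4 + 1/(-4 - 5))² = (-4 + 1/(-9))² = (-4 - ⅑)² = (-37/9)² = 1369/81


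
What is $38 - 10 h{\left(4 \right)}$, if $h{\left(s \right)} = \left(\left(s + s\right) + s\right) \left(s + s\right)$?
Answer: $-922$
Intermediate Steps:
$h{\left(s \right)} = 6 s^{2}$ ($h{\left(s \right)} = \left(2 s + s\right) 2 s = 3 s 2 s = 6 s^{2}$)
$38 - 10 h{\left(4 \right)} = 38 - 10 \cdot 6 \cdot 4^{2} = 38 - 10 \cdot 6 \cdot 16 = 38 - 960 = -922$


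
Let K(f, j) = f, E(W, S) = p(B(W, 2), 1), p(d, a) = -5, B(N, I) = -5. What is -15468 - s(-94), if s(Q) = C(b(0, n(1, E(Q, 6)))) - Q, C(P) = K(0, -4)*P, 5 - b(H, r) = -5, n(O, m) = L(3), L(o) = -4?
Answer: -15562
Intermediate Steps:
E(W, S) = -5
n(O, m) = -4
b(H, r) = 10 (b(H, r) = 5 - 1*(-5) = 5 + 5 = 10)
C(P) = 0 (C(P) = 0*P = 0)
s(Q) = -Q (s(Q) = 0 - Q = -Q)
-15468 - s(-94) = -15468 - (-1)*(-94) = -15468 - 1*94 = -15468 - 94 = -15562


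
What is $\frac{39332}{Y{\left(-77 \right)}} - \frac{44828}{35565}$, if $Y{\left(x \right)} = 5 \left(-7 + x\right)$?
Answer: $- \frac{23627839}{248955} \approx -94.908$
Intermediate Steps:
$Y{\left(x \right)} = -35 + 5 x$
$\frac{39332}{Y{\left(-77 \right)}} - \frac{44828}{35565} = \frac{39332}{-35 + 5 \left(-77\right)} - \frac{44828}{35565} = \frac{39332}{-35 - 385} - \frac{44828}{35565} = \frac{39332}{-420} - \frac{44828}{35565} = 39332 \left(- \frac{1}{420}\right) - \frac{44828}{35565} = - \frac{9833}{105} - \frac{44828}{35565} = - \frac{23627839}{248955}$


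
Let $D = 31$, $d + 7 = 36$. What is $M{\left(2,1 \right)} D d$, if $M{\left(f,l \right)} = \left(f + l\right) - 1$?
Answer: $1798$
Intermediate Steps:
$d = 29$ ($d = -7 + 36 = 29$)
$M{\left(f,l \right)} = -1 + f + l$
$M{\left(2,1 \right)} D d = \left(-1 + 2 + 1\right) 31 \cdot 29 = 2 \cdot 31 \cdot 29 = 62 \cdot 29 = 1798$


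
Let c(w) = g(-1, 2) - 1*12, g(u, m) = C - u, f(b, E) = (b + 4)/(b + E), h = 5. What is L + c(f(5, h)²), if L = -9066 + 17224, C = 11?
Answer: 8158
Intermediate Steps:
f(b, E) = (4 + b)/(E + b)
g(u, m) = 11 - u
c(w) = 0 (c(w) = (11 - 1*(-1)) - 1*12 = (11 + 1) - 12 = 12 - 12 = 0)
L = 8158
L + c(f(5, h)²) = 8158 + 0 = 8158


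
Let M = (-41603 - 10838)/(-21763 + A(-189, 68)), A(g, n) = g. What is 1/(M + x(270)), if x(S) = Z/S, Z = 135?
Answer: 21952/63417 ≈ 0.34615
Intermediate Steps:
x(S) = 135/S
M = 52441/21952 (M = (-41603 - 10838)/(-21763 - 189) = -52441/(-21952) = -52441*(-1/21952) = 52441/21952 ≈ 2.3889)
1/(M + x(270)) = 1/(52441/21952 + 135/270) = 1/(52441/21952 + 135*(1/270)) = 1/(52441/21952 + 1/2) = 1/(63417/21952) = 21952/63417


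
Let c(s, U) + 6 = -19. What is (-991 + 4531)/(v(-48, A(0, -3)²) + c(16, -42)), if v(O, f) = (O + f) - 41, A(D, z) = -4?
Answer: -1770/49 ≈ -36.122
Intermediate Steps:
v(O, f) = -41 + O + f
c(s, U) = -25 (c(s, U) = -6 - 19 = -25)
(-991 + 4531)/(v(-48, A(0, -3)²) + c(16, -42)) = (-991 + 4531)/((-41 - 48 + (-4)²) - 25) = 3540/((-41 - 48 + 16) - 25) = 3540/(-73 - 25) = 3540/(-98) = 3540*(-1/98) = -1770/49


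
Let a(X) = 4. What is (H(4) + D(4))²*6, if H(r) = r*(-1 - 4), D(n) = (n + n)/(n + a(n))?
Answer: 2166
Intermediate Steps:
D(n) = 2*n/(4 + n) (D(n) = (n + n)/(n + 4) = (2*n)/(4 + n) = 2*n/(4 + n))
H(r) = -5*r (H(r) = r*(-5) = -5*r)
(H(4) + D(4))²*6 = (-5*4 + 2*4/(4 + 4))²*6 = (-20 + 2*4/8)²*6 = (-20 + 2*4*(⅛))²*6 = (-20 + 1)²*6 = (-19)²*6 = 361*6 = 2166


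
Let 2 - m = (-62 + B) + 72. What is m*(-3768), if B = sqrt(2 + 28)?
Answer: 30144 + 3768*sqrt(30) ≈ 50782.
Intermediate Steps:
B = sqrt(30) ≈ 5.4772
m = -8 - sqrt(30) (m = 2 - ((-62 + sqrt(30)) + 72) = 2 - (10 + sqrt(30)) = 2 + (-10 - sqrt(30)) = -8 - sqrt(30) ≈ -13.477)
m*(-3768) = (-8 - sqrt(30))*(-3768) = 30144 + 3768*sqrt(30)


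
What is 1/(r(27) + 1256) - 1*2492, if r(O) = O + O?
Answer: -3264519/1310 ≈ -2492.0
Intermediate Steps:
r(O) = 2*O
1/(r(27) + 1256) - 1*2492 = 1/(2*27 + 1256) - 1*2492 = 1/(54 + 1256) - 2492 = 1/1310 - 2492 = -3264519/1310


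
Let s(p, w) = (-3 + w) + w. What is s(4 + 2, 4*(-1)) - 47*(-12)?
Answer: 553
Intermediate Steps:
s(p, w) = -3 + 2*w
s(4 + 2, 4*(-1)) - 47*(-12) = (-3 + 2*(4*(-1))) - 47*(-12) = (-3 + 2*(-4)) + 564 = (-3 - 8) + 564 = -11 + 564 = 553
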